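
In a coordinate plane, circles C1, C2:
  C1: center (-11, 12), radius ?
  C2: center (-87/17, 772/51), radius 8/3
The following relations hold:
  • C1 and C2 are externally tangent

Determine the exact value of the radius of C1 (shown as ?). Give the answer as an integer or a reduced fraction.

4

1. [ext C1·C2]  r_C1² + (16/3)r_C1 − 112/3 = 0  ⇒  r_C1 = 4 (r>0 drops 1)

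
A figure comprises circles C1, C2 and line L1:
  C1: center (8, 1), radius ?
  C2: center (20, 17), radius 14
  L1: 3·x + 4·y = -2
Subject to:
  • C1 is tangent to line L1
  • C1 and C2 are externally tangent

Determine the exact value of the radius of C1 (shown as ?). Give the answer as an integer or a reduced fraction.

6

1. [C1‖L1]  r_C1² − 36 = 0  ⇒  r_C1 = 6 (r>0 drops 1)
2. [ext C1·C2]  r_C1² + 28r_C1 − 204 = 0  ⇒  r_C1 = 6 (r>0 drops 1)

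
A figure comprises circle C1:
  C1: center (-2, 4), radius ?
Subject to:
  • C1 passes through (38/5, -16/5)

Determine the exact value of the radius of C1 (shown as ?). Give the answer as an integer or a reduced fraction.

1. [C1∋P]  r_C1² − 144 = 0  ⇒  r_C1 = 12 (r>0 drops 1)

12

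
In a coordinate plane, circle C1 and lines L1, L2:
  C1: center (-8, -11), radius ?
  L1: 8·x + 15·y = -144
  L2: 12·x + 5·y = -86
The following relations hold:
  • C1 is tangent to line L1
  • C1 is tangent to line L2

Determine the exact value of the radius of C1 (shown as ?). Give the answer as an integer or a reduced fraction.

5

1. [C1‖L1]  r_C1² − 25 = 0  ⇒  r_C1 = 5 (r>0 drops 1)
2. [C1‖L2]  r_C1² − 25 = 0  ⇒  r_C1 = 5 (r>0 drops 1)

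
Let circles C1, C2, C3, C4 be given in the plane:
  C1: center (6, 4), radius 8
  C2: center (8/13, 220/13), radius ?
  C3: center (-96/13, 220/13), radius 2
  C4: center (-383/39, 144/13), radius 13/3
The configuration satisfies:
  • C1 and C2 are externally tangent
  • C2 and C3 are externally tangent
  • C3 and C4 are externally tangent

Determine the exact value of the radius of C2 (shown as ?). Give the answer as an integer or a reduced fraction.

6

1. [ext C1·C2]  r_C2² + 16r_C2 − 132 = 0  ⇒  r_C2 = 6 (r>0 drops 1)
2. [ext C2·C3]  r_C2² + 4r_C2 − 60 = 0  ⇒  r_C2 = 6 (r>0 drops 1)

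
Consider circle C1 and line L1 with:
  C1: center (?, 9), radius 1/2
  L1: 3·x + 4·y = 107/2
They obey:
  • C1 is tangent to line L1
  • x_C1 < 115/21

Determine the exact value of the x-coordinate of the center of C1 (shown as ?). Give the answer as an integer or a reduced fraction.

1. [C1‖L1]  x_C1² − (35/3)x_C1 + 100/3 = 0  ⇒  x_C1 = 5 or 20/3
2. given x_C1 < 115/21: keep 5

5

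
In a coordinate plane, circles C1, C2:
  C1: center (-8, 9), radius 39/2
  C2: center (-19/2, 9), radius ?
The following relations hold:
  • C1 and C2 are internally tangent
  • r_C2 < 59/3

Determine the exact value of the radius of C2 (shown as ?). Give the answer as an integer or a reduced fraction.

18

1. [int C1,C2]  r_C2² − 39r_C2 + 378 = 0  ⇒  r_C2 = 18 or 21
2. given r_C2 < 59/3: keep 18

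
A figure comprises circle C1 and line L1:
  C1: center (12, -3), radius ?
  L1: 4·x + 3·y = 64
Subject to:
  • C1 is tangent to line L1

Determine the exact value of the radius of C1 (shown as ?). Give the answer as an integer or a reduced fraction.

1. [C1‖L1]  r_C1² − 25 = 0  ⇒  r_C1 = 5 (r>0 drops 1)

5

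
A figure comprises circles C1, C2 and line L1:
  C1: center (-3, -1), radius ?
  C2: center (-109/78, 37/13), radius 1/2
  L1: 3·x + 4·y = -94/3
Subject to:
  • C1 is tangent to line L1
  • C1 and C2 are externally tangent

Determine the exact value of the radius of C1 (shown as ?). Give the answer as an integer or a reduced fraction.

1. [C1‖L1]  r_C1² − 121/9 = 0  ⇒  r_C1 = 11/3 (r>0 drops 1)
2. [ext C1·C2]  r_C1² + 1r_C1 − 154/9 = 0  ⇒  r_C1 = 11/3 (r>0 drops 1)

11/3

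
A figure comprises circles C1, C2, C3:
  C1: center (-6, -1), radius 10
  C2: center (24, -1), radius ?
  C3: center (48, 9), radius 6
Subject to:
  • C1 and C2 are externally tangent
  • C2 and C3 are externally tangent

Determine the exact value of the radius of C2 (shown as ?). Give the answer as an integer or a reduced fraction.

20

1. [ext C1·C2]  r_C2² + 20r_C2 − 800 = 0  ⇒  r_C2 = 20 (r>0 drops 1)
2. [ext C2·C3]  r_C2² + 12r_C2 − 640 = 0  ⇒  r_C2 = 20 (r>0 drops 1)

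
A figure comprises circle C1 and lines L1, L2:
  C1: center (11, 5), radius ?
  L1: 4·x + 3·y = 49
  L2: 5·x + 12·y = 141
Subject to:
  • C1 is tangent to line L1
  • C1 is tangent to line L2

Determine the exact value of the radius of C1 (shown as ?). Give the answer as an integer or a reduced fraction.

1. [C1‖L1]  r_C1² − 4 = 0  ⇒  r_C1 = 2 (r>0 drops 1)
2. [C1‖L2]  r_C1² − 4 = 0  ⇒  r_C1 = 2 (r>0 drops 1)

2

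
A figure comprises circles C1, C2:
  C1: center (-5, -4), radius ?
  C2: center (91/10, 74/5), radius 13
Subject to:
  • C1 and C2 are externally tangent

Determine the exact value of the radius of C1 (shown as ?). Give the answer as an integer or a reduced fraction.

21/2

1. [ext C1·C2]  r_C1² + 26r_C1 − 1533/4 = 0  ⇒  r_C1 = 21/2 (r>0 drops 1)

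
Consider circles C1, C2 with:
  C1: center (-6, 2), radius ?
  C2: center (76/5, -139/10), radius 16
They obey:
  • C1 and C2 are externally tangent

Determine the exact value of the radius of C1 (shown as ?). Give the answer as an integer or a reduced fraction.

1. [ext C1·C2]  r_C1² + 32r_C1 − 1785/4 = 0  ⇒  r_C1 = 21/2 (r>0 drops 1)

21/2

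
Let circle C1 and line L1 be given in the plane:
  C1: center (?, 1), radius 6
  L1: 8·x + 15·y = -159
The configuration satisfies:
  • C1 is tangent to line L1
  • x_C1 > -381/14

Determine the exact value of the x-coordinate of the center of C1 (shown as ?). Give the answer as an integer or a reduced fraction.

1. [C1‖L1]  x_C1² + (87/2)x_C1 + 621/2 = 0  ⇒  x_C1 = -69/2 or -9
2. given x_C1 > -381/14: keep -9

-9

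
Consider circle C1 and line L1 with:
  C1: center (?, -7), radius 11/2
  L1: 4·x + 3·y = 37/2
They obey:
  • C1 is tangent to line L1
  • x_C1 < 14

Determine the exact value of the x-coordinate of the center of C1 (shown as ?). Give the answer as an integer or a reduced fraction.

1. [C1‖L1]  x_C1² − (79/4)x_C1 + 201/4 = 0  ⇒  x_C1 = 3 or 67/4
2. given x_C1 < 14: keep 3

3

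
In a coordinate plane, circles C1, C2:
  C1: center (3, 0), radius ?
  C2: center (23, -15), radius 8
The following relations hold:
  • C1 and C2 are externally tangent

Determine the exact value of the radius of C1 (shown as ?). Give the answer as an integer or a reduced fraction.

1. [ext C1·C2]  r_C1² + 16r_C1 − 561 = 0  ⇒  r_C1 = 17 (r>0 drops 1)

17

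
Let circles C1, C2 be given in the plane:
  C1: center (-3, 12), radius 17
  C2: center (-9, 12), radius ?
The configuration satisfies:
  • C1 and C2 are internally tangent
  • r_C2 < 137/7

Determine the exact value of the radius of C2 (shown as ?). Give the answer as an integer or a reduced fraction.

11

1. [int C1,C2]  r_C2² − 34r_C2 + 253 = 0  ⇒  r_C2 = 11 or 23
2. given r_C2 < 137/7: keep 11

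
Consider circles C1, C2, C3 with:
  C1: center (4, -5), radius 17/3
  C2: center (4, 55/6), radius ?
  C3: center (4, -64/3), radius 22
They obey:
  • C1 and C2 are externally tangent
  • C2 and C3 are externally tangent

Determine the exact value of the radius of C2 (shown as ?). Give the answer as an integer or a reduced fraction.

17/2

1. [ext C1·C2]  r_C2² + (34/3)r_C2 − 2023/12 = 0  ⇒  r_C2 = 17/2 (r>0 drops 1)
2. [ext C2·C3]  r_C2² + 44r_C2 − 1785/4 = 0  ⇒  r_C2 = 17/2 (r>0 drops 1)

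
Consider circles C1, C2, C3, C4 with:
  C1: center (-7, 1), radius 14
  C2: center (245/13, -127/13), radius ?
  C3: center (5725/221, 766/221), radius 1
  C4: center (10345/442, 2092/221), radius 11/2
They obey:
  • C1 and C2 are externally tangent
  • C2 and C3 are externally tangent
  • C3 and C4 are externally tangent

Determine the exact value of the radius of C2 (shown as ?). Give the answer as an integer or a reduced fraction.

1. [ext C1·C2]  r_C2² + 28r_C2 − 588 = 0  ⇒  r_C2 = 14 (r>0 drops 1)
2. [ext C2·C3]  r_C2² + 2r_C2 − 224 = 0  ⇒  r_C2 = 14 (r>0 drops 1)

14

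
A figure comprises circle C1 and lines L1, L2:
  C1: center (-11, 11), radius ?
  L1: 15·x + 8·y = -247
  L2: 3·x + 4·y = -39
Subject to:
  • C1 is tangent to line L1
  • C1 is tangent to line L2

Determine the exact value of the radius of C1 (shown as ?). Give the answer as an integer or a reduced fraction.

1. [C1‖L1]  r_C1² − 100 = 0  ⇒  r_C1 = 10 (r>0 drops 1)
2. [C1‖L2]  r_C1² − 100 = 0  ⇒  r_C1 = 10 (r>0 drops 1)

10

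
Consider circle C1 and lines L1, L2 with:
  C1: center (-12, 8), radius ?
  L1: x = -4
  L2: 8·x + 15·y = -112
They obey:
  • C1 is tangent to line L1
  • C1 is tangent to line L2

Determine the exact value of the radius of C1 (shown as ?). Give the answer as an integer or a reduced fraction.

1. [C1‖L1]  r_C1² − 64 = 0  ⇒  r_C1 = 8 (r>0 drops 1)
2. [C1‖L2]  r_C1² − 64 = 0  ⇒  r_C1 = 8 (r>0 drops 1)

8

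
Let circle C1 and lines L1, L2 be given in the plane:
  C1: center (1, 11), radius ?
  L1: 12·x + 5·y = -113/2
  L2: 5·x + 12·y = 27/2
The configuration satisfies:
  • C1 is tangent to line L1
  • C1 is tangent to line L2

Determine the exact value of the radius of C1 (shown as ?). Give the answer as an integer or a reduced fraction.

1. [C1‖L1]  r_C1² − 361/4 = 0  ⇒  r_C1 = 19/2 (r>0 drops 1)
2. [C1‖L2]  r_C1² − 361/4 = 0  ⇒  r_C1 = 19/2 (r>0 drops 1)

19/2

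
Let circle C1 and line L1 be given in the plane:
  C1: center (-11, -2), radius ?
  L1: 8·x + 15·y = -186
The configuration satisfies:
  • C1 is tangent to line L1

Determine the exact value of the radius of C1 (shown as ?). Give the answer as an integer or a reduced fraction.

4

1. [C1‖L1]  r_C1² − 16 = 0  ⇒  r_C1 = 4 (r>0 drops 1)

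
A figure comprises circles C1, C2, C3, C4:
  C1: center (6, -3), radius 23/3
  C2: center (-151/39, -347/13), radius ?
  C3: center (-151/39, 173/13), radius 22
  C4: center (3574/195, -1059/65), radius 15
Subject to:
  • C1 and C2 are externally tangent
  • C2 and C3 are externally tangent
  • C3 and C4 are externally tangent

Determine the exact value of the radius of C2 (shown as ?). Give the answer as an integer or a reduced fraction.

1. [ext C1·C2]  r_C2² + (46/3)r_C2 − 600 = 0  ⇒  r_C2 = 18 (r>0 drops 1)
2. [ext C2·C3]  r_C2² + 44r_C2 − 1116 = 0  ⇒  r_C2 = 18 (r>0 drops 1)

18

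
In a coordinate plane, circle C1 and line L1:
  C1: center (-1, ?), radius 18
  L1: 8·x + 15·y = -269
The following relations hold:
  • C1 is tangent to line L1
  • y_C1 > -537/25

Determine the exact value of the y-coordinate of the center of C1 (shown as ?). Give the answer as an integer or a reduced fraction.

3

1. [C1‖L1]  y_C1² + (174/5)y_C1 − 567/5 = 0  ⇒  y_C1 = -189/5 or 3
2. given y_C1 > -537/25: keep 3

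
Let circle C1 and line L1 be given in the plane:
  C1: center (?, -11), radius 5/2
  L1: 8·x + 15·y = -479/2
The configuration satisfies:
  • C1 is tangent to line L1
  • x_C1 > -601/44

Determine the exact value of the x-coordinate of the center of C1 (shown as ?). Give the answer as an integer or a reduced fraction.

-4

1. [C1‖L1]  x_C1² + (149/8)x_C1 + 117/2 = 0  ⇒  x_C1 = -117/8 or -4
2. given x_C1 > -601/44: keep -4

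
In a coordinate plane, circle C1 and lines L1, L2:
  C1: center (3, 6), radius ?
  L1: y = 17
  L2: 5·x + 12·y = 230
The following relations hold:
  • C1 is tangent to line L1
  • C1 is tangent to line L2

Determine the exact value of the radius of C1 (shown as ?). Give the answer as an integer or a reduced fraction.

1. [C1‖L1]  r_C1² − 121 = 0  ⇒  r_C1 = 11 (r>0 drops 1)
2. [C1‖L2]  r_C1² − 121 = 0  ⇒  r_C1 = 11 (r>0 drops 1)

11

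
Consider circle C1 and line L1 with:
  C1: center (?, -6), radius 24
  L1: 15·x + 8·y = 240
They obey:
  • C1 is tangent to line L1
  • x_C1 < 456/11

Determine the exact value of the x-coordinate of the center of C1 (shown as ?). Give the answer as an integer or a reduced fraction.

-8

1. [C1‖L1]  x_C1² − (192/5)x_C1 − 1856/5 = 0  ⇒  x_C1 = -8 or 232/5
2. given x_C1 < 456/11: keep -8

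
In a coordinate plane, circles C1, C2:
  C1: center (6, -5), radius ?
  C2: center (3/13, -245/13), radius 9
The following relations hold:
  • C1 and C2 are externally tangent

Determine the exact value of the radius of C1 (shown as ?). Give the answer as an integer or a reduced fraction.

1. [ext C1·C2]  r_C1² + 18r_C1 − 144 = 0  ⇒  r_C1 = 6 (r>0 drops 1)

6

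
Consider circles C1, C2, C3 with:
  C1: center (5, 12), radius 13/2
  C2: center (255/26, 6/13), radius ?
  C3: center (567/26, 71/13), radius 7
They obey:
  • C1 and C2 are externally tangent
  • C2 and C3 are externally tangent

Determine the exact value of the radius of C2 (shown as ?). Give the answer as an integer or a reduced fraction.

1. [ext C1·C2]  r_C2² + 13r_C2 − 114 = 0  ⇒  r_C2 = 6 (r>0 drops 1)
2. [ext C2·C3]  r_C2² + 14r_C2 − 120 = 0  ⇒  r_C2 = 6 (r>0 drops 1)

6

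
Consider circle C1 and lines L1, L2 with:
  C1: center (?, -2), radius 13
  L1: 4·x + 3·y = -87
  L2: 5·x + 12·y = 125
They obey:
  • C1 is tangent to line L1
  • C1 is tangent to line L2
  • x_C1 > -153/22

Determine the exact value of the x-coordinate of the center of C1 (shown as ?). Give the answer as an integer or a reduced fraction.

1. [C1‖L1]  x_C1² + (81/2)x_C1 + 146 = 0  ⇒  x_C1 = -73/2 or -4
2. [C1‖L2]  x_C1² − (298/5)x_C1 − 1272/5 = 0  ⇒  x_C1 = -4 or 318/5

-4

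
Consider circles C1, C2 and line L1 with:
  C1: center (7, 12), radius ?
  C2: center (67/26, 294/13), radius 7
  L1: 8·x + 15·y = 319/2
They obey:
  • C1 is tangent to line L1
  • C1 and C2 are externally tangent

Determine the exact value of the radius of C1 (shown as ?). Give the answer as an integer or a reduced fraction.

1. [C1‖L1]  r_C1² − 81/4 = 0  ⇒  r_C1 = 9/2 (r>0 drops 1)
2. [ext C1·C2]  r_C1² + 14r_C1 − 333/4 = 0  ⇒  r_C1 = 9/2 (r>0 drops 1)

9/2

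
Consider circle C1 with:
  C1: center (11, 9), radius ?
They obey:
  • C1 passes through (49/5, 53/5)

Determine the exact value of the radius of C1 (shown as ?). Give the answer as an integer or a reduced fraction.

2

1. [C1∋P]  r_C1² − 4 = 0  ⇒  r_C1 = 2 (r>0 drops 1)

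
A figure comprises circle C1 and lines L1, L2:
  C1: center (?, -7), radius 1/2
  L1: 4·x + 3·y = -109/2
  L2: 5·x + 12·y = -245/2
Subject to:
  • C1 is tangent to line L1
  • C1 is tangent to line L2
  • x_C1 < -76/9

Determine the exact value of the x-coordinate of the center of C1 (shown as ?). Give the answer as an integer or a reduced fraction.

-9

1. [C1‖L1]  x_C1² + (67/4)x_C1 + 279/4 = 0  ⇒  x_C1 = -9 or -31/4
2. [C1‖L2]  x_C1² + (77/5)x_C1 + 288/5 = 0  ⇒  x_C1 = -9 or -32/5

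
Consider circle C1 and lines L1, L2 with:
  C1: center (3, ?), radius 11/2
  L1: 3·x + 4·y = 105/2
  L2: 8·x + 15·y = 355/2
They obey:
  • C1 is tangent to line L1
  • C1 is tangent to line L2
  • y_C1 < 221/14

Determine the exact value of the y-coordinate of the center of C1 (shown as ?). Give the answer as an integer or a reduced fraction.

1. [C1‖L1]  y_C1² − (87/4)y_C1 + 71 = 0  ⇒  y_C1 = 4 or 71/4
2. [C1‖L2]  y_C1² − (307/15)y_C1 + 988/15 = 0  ⇒  y_C1 = 4 or 247/15

4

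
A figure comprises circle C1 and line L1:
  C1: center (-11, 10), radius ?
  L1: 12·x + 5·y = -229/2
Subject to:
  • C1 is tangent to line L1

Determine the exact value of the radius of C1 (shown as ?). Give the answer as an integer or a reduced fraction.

1. [C1‖L1]  r_C1² − 25/4 = 0  ⇒  r_C1 = 5/2 (r>0 drops 1)

5/2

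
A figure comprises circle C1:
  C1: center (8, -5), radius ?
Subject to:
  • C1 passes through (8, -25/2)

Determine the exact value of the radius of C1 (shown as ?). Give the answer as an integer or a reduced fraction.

15/2

1. [C1∋P]  r_C1² − 225/4 = 0  ⇒  r_C1 = 15/2 (r>0 drops 1)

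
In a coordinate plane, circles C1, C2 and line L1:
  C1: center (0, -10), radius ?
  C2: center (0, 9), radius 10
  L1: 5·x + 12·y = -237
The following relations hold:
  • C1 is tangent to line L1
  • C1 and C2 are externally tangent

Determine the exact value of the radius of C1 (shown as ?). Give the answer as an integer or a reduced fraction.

9

1. [C1‖L1]  r_C1² − 81 = 0  ⇒  r_C1 = 9 (r>0 drops 1)
2. [ext C1·C2]  r_C1² + 20r_C1 − 261 = 0  ⇒  r_C1 = 9 (r>0 drops 1)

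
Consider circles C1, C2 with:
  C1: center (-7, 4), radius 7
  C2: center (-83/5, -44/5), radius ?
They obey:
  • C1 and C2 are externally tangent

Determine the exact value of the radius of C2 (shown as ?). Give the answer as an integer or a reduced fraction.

9

1. [ext C1·C2]  r_C2² + 14r_C2 − 207 = 0  ⇒  r_C2 = 9 (r>0 drops 1)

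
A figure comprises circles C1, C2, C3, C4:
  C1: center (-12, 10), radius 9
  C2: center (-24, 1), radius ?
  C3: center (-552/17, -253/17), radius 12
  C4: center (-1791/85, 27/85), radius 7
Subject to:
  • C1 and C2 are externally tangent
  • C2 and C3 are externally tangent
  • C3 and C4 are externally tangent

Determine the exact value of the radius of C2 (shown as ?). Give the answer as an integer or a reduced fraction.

6

1. [ext C1·C2]  r_C2² + 18r_C2 − 144 = 0  ⇒  r_C2 = 6 (r>0 drops 1)
2. [ext C2·C3]  r_C2² + 24r_C2 − 180 = 0  ⇒  r_C2 = 6 (r>0 drops 1)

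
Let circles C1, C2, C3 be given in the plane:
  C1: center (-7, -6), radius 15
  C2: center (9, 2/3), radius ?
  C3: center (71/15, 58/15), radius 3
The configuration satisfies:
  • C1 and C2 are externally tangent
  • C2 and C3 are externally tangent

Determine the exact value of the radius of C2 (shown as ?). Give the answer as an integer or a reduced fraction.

7/3

1. [ext C1·C2]  r_C2² + 30r_C2 − 679/9 = 0  ⇒  r_C2 = 7/3 (r>0 drops 1)
2. [ext C2·C3]  r_C2² + 6r_C2 − 175/9 = 0  ⇒  r_C2 = 7/3 (r>0 drops 1)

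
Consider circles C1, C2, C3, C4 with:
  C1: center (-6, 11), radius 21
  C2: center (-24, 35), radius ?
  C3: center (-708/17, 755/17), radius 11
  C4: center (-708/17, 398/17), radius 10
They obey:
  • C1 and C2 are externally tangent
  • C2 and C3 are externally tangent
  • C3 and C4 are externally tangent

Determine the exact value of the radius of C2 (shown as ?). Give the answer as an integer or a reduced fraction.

9

1. [ext C1·C2]  r_C2² + 42r_C2 − 459 = 0  ⇒  r_C2 = 9 (r>0 drops 1)
2. [ext C2·C3]  r_C2² + 22r_C2 − 279 = 0  ⇒  r_C2 = 9 (r>0 drops 1)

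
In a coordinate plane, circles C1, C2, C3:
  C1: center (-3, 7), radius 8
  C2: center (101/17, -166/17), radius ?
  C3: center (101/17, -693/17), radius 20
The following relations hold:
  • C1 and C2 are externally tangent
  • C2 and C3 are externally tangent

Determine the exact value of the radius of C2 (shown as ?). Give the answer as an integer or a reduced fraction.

11

1. [ext C1·C2]  r_C2² + 16r_C2 − 297 = 0  ⇒  r_C2 = 11 (r>0 drops 1)
2. [ext C2·C3]  r_C2² + 40r_C2 − 561 = 0  ⇒  r_C2 = 11 (r>0 drops 1)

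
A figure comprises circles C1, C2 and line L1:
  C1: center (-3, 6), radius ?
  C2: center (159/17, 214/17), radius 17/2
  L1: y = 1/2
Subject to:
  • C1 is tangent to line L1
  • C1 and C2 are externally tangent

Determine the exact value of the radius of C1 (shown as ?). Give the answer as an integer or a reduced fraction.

11/2

1. [C1‖L1]  r_C1² − 121/4 = 0  ⇒  r_C1 = 11/2 (r>0 drops 1)
2. [ext C1·C2]  r_C1² + 17r_C1 − 495/4 = 0  ⇒  r_C1 = 11/2 (r>0 drops 1)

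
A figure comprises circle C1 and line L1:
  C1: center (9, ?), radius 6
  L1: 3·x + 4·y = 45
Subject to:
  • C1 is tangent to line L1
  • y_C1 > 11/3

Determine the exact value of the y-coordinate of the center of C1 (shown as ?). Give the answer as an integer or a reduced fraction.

1. [C1‖L1]  y_C1² − 9y_C1 − 36 = 0  ⇒  y_C1 = -3 or 12
2. given y_C1 > 11/3: keep 12

12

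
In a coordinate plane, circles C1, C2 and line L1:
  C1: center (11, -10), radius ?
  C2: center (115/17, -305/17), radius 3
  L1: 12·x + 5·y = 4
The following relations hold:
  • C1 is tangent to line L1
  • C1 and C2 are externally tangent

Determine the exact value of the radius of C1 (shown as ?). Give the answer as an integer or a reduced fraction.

1. [C1‖L1]  r_C1² − 36 = 0  ⇒  r_C1 = 6 (r>0 drops 1)
2. [ext C1·C2]  r_C1² + 6r_C1 − 72 = 0  ⇒  r_C1 = 6 (r>0 drops 1)

6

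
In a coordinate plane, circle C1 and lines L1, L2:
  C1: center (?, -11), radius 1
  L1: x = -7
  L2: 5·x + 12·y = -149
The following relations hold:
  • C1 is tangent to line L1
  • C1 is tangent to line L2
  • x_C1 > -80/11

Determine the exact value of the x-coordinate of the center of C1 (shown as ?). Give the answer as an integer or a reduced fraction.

1. [C1‖L1]  x_C1² + 14x_C1 + 48 = 0  ⇒  x_C1 = -8 or -6
2. [C1‖L2]  x_C1² + (34/5)x_C1 + 24/5 = 0  ⇒  x_C1 = -6 or -4/5

-6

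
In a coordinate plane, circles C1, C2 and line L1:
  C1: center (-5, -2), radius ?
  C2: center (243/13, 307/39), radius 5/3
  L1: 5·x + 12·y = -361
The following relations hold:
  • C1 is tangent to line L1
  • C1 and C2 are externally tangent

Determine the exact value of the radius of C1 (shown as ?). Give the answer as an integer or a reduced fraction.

24

1. [C1‖L1]  r_C1² − 576 = 0  ⇒  r_C1 = 24 (r>0 drops 1)
2. [ext C1·C2]  r_C1² + (10/3)r_C1 − 656 = 0  ⇒  r_C1 = 24 (r>0 drops 1)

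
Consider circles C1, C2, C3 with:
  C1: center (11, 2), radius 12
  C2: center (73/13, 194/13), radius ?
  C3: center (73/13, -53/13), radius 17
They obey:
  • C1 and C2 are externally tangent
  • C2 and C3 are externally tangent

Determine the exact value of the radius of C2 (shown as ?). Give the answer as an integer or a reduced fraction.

1. [ext C1·C2]  r_C2² + 24r_C2 − 52 = 0  ⇒  r_C2 = 2 (r>0 drops 1)
2. [ext C2·C3]  r_C2² + 34r_C2 − 72 = 0  ⇒  r_C2 = 2 (r>0 drops 1)

2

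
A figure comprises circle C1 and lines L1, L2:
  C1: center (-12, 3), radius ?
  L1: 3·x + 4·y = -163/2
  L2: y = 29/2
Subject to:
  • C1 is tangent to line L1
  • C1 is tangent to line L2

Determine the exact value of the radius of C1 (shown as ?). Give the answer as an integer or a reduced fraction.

1. [C1‖L1]  r_C1² − 529/4 = 0  ⇒  r_C1 = 23/2 (r>0 drops 1)
2. [C1‖L2]  r_C1² − 529/4 = 0  ⇒  r_C1 = 23/2 (r>0 drops 1)

23/2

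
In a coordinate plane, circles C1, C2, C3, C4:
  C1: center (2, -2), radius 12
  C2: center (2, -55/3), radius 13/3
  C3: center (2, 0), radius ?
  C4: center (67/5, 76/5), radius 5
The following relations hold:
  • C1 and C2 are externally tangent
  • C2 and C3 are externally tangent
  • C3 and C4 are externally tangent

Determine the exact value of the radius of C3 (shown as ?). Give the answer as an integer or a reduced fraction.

14

1. [ext C2·C3]  r_C3² + (26/3)r_C3 − 952/3 = 0  ⇒  r_C3 = 14 (r>0 drops 1)
2. [ext C3·C4]  r_C3² + 10r_C3 − 336 = 0  ⇒  r_C3 = 14 (r>0 drops 1)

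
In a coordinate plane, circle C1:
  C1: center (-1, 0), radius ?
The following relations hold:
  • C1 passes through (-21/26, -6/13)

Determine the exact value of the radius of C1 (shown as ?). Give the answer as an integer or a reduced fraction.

1/2

1. [C1∋P]  r_C1² − 1/4 = 0  ⇒  r_C1 = 1/2 (r>0 drops 1)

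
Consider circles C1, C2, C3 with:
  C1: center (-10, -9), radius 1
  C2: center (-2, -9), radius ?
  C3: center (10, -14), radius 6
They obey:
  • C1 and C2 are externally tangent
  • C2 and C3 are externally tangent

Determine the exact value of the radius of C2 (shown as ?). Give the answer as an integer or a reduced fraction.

1. [ext C1·C2]  r_C2² + 2r_C2 − 63 = 0  ⇒  r_C2 = 7 (r>0 drops 1)
2. [ext C2·C3]  r_C2² + 12r_C2 − 133 = 0  ⇒  r_C2 = 7 (r>0 drops 1)

7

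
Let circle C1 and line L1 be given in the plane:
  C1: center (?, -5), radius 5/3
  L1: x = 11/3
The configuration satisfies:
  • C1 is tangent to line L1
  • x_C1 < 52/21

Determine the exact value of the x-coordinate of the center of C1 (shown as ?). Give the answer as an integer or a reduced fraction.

2

1. [C1‖L1]  x_C1² − (22/3)x_C1 + 32/3 = 0  ⇒  x_C1 = 2 or 16/3
2. given x_C1 < 52/21: keep 2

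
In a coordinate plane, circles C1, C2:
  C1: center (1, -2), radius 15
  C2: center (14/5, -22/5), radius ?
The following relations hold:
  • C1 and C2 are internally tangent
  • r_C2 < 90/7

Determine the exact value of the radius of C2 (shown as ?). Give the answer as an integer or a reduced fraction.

1. [int C1,C2]  r_C2² − 30r_C2 + 216 = 0  ⇒  r_C2 = 12 or 18
2. given r_C2 < 90/7: keep 12

12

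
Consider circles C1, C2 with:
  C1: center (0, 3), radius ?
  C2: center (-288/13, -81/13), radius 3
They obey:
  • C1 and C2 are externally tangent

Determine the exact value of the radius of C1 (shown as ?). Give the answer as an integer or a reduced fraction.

21

1. [ext C1·C2]  r_C1² + 6r_C1 − 567 = 0  ⇒  r_C1 = 21 (r>0 drops 1)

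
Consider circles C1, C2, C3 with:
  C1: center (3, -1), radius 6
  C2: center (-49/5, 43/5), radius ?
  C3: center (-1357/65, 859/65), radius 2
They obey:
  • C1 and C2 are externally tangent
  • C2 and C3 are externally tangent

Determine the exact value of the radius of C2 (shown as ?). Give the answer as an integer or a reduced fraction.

10

1. [ext C1·C2]  r_C2² + 12r_C2 − 220 = 0  ⇒  r_C2 = 10 (r>0 drops 1)
2. [ext C2·C3]  r_C2² + 4r_C2 − 140 = 0  ⇒  r_C2 = 10 (r>0 drops 1)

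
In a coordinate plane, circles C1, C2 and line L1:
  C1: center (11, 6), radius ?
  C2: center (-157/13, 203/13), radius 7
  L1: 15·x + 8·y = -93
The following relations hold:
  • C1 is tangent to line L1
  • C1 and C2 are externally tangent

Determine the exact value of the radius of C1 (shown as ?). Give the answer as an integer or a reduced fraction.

1. [C1‖L1]  r_C1² − 324 = 0  ⇒  r_C1 = 18 (r>0 drops 1)
2. [ext C1·C2]  r_C1² + 14r_C1 − 576 = 0  ⇒  r_C1 = 18 (r>0 drops 1)

18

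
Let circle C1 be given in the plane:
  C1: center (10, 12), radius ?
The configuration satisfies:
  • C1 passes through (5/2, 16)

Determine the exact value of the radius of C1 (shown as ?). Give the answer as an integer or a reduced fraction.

17/2

1. [C1∋P]  r_C1² − 289/4 = 0  ⇒  r_C1 = 17/2 (r>0 drops 1)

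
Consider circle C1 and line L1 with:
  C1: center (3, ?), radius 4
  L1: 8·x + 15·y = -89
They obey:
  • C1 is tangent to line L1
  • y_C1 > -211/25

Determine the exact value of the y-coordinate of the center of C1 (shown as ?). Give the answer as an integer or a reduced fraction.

-3

1. [C1‖L1]  y_C1² + (226/15)y_C1 + 181/5 = 0  ⇒  y_C1 = -181/15 or -3
2. given y_C1 > -211/25: keep -3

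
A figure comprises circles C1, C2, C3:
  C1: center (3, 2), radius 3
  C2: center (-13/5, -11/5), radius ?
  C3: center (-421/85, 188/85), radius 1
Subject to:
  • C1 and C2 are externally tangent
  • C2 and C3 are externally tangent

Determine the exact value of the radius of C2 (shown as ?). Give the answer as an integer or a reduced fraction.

1. [ext C1·C2]  r_C2² + 6r_C2 − 40 = 0  ⇒  r_C2 = 4 (r>0 drops 1)
2. [ext C2·C3]  r_C2² + 2r_C2 − 24 = 0  ⇒  r_C2 = 4 (r>0 drops 1)

4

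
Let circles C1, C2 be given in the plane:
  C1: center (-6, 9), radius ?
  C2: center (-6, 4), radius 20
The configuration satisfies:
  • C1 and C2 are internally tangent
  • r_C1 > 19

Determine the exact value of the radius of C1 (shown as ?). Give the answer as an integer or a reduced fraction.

25

1. [int C1,C2]  r_C1² − 40r_C1 + 375 = 0  ⇒  r_C1 = 15 or 25
2. given r_C1 > 19: keep 25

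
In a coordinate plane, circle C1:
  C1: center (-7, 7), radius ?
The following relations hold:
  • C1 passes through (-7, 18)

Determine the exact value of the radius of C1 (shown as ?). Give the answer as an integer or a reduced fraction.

1. [C1∋P]  r_C1² − 121 = 0  ⇒  r_C1 = 11 (r>0 drops 1)

11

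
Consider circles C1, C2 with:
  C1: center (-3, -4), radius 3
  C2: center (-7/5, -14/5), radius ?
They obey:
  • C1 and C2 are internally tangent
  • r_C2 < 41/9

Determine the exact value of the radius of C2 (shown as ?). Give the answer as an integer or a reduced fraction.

1. [int C1,C2]  r_C2² − 6r_C2 + 5 = 0  ⇒  r_C2 = 1 or 5
2. given r_C2 < 41/9: keep 1

1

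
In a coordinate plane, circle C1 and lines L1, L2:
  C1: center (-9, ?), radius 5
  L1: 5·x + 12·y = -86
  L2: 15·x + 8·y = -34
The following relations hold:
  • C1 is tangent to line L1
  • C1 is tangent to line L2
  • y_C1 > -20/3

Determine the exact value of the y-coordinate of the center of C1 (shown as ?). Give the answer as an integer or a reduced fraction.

2

1. [C1‖L1]  y_C1² + (41/6)y_C1 − 53/3 = 0  ⇒  y_C1 = -53/6 or 2
2. [C1‖L2]  y_C1² − (101/4)y_C1 + 93/2 = 0  ⇒  y_C1 = 2 or 93/4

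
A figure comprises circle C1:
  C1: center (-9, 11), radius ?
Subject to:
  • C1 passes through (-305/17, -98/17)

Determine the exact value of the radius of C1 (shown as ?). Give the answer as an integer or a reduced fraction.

1. [C1∋P]  r_C1² − 361 = 0  ⇒  r_C1 = 19 (r>0 drops 1)

19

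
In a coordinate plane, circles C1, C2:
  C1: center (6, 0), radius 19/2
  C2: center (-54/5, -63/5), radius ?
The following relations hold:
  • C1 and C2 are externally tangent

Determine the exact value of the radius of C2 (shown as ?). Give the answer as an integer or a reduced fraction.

1. [ext C1·C2]  r_C2² + 19r_C2 − 1403/4 = 0  ⇒  r_C2 = 23/2 (r>0 drops 1)

23/2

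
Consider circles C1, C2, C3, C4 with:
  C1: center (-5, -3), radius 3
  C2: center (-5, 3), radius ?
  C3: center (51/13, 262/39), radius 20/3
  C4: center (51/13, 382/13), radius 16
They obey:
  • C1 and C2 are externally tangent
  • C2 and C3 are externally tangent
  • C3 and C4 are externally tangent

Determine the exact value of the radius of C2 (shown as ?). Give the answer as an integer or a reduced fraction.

1. [ext C1·C2]  r_C2² + 6r_C2 − 27 = 0  ⇒  r_C2 = 3 (r>0 drops 1)
2. [ext C2·C3]  r_C2² + (40/3)r_C2 − 49 = 0  ⇒  r_C2 = 3 (r>0 drops 1)

3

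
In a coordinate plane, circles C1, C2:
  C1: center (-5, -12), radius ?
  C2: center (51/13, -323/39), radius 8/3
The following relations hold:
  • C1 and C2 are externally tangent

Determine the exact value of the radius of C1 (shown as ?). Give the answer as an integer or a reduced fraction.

7

1. [ext C1·C2]  r_C1² + (16/3)r_C1 − 259/3 = 0  ⇒  r_C1 = 7 (r>0 drops 1)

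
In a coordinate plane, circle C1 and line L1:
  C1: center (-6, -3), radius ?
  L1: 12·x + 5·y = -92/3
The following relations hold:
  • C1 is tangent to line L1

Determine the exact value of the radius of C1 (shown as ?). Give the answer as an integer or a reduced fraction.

1. [C1‖L1]  r_C1² − 169/9 = 0  ⇒  r_C1 = 13/3 (r>0 drops 1)

13/3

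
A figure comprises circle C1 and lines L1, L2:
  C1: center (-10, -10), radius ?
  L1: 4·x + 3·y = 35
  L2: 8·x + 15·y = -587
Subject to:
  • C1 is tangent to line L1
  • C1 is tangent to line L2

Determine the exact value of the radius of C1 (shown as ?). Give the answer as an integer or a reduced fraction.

21

1. [C1‖L1]  r_C1² − 441 = 0  ⇒  r_C1 = 21 (r>0 drops 1)
2. [C1‖L2]  r_C1² − 441 = 0  ⇒  r_C1 = 21 (r>0 drops 1)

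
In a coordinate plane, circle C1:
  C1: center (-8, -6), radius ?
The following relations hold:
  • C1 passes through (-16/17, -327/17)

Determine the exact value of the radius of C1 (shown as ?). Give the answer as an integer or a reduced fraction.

1. [C1∋P]  r_C1² − 225 = 0  ⇒  r_C1 = 15 (r>0 drops 1)

15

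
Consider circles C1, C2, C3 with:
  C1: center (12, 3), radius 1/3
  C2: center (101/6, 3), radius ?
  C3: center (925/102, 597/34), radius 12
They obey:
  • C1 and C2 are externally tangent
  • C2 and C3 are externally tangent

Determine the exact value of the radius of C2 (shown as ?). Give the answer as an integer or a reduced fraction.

1. [ext C1·C2]  r_C2² + (2/3)r_C2 − 93/4 = 0  ⇒  r_C2 = 9/2 (r>0 drops 1)
2. [ext C2·C3]  r_C2² + 24r_C2 − 513/4 = 0  ⇒  r_C2 = 9/2 (r>0 drops 1)

9/2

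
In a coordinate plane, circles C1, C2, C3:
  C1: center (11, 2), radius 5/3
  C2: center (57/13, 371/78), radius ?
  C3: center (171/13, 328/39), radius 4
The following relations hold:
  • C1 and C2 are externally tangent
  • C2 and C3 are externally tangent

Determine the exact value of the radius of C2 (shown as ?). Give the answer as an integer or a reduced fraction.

1. [ext C1·C2]  r_C2² + (10/3)r_C2 − 583/12 = 0  ⇒  r_C2 = 11/2 (r>0 drops 1)
2. [ext C2·C3]  r_C2² + 8r_C2 − 297/4 = 0  ⇒  r_C2 = 11/2 (r>0 drops 1)

11/2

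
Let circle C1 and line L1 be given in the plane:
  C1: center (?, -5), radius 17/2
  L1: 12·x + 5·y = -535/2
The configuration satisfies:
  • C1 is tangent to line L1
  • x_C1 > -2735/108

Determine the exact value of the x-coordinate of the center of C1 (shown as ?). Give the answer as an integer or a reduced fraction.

1. [C1‖L1]  x_C1² + (485/12)x_C1 + 3883/12 = 0  ⇒  x_C1 = -353/12 or -11
2. given x_C1 > -2735/108: keep -11

-11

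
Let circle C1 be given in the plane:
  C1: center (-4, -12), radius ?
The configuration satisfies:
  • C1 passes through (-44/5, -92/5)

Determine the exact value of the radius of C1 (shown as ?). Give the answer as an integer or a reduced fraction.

1. [C1∋P]  r_C1² − 64 = 0  ⇒  r_C1 = 8 (r>0 drops 1)

8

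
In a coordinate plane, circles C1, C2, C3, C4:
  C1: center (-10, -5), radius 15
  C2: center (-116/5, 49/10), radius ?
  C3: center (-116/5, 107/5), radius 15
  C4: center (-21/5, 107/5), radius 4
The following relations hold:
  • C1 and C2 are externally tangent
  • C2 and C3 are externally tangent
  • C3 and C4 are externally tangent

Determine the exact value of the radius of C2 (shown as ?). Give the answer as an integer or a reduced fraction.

3/2

1. [ext C1·C2]  r_C2² + 30r_C2 − 189/4 = 0  ⇒  r_C2 = 3/2 (r>0 drops 1)
2. [ext C2·C3]  r_C2² + 30r_C2 − 189/4 = 0  ⇒  r_C2 = 3/2 (r>0 drops 1)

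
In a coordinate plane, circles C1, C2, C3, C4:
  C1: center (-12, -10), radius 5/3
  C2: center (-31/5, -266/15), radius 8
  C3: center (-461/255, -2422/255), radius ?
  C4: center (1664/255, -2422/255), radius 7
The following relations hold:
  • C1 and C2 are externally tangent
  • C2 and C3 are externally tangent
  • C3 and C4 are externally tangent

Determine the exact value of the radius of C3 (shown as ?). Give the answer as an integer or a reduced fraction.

4/3

1. [ext C2·C3]  r_C3² + 16r_C3 − 208/9 = 0  ⇒  r_C3 = 4/3 (r>0 drops 1)
2. [ext C3·C4]  r_C3² + 14r_C3 − 184/9 = 0  ⇒  r_C3 = 4/3 (r>0 drops 1)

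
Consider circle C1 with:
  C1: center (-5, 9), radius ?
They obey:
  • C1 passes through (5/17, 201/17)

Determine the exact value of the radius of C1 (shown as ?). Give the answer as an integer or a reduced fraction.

6

1. [C1∋P]  r_C1² − 36 = 0  ⇒  r_C1 = 6 (r>0 drops 1)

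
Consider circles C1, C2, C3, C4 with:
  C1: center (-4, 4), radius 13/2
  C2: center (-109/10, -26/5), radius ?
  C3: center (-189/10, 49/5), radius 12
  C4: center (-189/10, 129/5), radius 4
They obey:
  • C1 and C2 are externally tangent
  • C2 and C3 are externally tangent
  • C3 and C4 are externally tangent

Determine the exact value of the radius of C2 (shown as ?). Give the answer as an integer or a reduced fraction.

1. [ext C1·C2]  r_C2² + 13r_C2 − 90 = 0  ⇒  r_C2 = 5 (r>0 drops 1)
2. [ext C2·C3]  r_C2² + 24r_C2 − 145 = 0  ⇒  r_C2 = 5 (r>0 drops 1)

5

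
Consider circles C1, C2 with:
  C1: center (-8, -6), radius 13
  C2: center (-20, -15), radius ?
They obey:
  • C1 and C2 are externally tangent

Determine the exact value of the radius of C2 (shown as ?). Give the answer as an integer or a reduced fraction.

2

1. [ext C1·C2]  r_C2² + 26r_C2 − 56 = 0  ⇒  r_C2 = 2 (r>0 drops 1)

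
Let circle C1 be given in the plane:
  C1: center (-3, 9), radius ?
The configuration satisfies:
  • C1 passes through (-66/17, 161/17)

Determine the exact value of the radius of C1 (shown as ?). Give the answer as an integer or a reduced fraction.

1. [C1∋P]  r_C1² − 1 = 0  ⇒  r_C1 = 1 (r>0 drops 1)

1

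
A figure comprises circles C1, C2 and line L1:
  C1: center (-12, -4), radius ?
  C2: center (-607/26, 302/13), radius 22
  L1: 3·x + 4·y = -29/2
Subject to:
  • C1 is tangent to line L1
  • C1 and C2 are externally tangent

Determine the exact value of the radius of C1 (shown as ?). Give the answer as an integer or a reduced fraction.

15/2

1. [C1‖L1]  r_C1² − 225/4 = 0  ⇒  r_C1 = 15/2 (r>0 drops 1)
2. [ext C1·C2]  r_C1² + 44r_C1 − 1545/4 = 0  ⇒  r_C1 = 15/2 (r>0 drops 1)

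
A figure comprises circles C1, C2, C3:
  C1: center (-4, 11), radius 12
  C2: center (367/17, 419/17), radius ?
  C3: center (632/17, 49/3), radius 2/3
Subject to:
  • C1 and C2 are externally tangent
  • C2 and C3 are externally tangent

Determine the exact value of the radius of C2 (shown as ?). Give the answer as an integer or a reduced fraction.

1. [ext C1·C2]  r_C2² + 24r_C2 − 697 = 0  ⇒  r_C2 = 17 (r>0 drops 1)
2. [ext C2·C3]  r_C2² + (4/3)r_C2 − 935/3 = 0  ⇒  r_C2 = 17 (r>0 drops 1)

17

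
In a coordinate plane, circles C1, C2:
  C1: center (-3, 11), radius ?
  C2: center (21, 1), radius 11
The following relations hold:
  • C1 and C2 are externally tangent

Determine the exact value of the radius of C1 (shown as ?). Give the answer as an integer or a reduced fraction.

1. [ext C1·C2]  r_C1² + 22r_C1 − 555 = 0  ⇒  r_C1 = 15 (r>0 drops 1)

15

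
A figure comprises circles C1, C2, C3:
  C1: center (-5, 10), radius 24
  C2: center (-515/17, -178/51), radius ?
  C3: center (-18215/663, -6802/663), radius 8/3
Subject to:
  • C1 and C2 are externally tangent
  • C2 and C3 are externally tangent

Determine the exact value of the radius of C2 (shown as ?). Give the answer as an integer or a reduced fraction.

14/3

1. [ext C1·C2]  r_C2² + 48r_C2 − 2212/9 = 0  ⇒  r_C2 = 14/3 (r>0 drops 1)
2. [ext C2·C3]  r_C2² + (16/3)r_C2 − 140/3 = 0  ⇒  r_C2 = 14/3 (r>0 drops 1)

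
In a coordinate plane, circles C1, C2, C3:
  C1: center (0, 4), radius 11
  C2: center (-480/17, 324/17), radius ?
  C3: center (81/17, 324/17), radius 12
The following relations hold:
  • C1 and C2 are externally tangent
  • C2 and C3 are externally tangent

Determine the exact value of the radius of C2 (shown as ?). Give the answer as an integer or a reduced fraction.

1. [ext C1·C2]  r_C2² + 22r_C2 − 903 = 0  ⇒  r_C2 = 21 (r>0 drops 1)
2. [ext C2·C3]  r_C2² + 24r_C2 − 945 = 0  ⇒  r_C2 = 21 (r>0 drops 1)

21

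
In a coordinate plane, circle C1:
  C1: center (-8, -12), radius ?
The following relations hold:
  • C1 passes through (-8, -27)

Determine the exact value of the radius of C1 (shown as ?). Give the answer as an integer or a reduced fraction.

1. [C1∋P]  r_C1² − 225 = 0  ⇒  r_C1 = 15 (r>0 drops 1)

15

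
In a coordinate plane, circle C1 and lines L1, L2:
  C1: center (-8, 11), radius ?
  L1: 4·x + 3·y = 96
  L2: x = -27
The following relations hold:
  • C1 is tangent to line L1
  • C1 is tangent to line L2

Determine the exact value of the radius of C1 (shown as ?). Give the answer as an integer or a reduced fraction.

19

1. [C1‖L1]  r_C1² − 361 = 0  ⇒  r_C1 = 19 (r>0 drops 1)
2. [C1‖L2]  r_C1² − 361 = 0  ⇒  r_C1 = 19 (r>0 drops 1)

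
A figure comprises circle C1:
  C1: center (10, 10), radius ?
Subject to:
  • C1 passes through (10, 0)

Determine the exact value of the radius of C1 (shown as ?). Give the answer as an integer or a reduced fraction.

10

1. [C1∋P]  r_C1² − 100 = 0  ⇒  r_C1 = 10 (r>0 drops 1)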